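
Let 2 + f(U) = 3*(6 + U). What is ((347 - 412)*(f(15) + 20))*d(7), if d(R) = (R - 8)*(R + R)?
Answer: 73710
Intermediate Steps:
f(U) = 16 + 3*U (f(U) = -2 + 3*(6 + U) = -2 + (18 + 3*U) = 16 + 3*U)
d(R) = 2*R*(-8 + R) (d(R) = (-8 + R)*(2*R) = 2*R*(-8 + R))
((347 - 412)*(f(15) + 20))*d(7) = ((347 - 412)*((16 + 3*15) + 20))*(2*7*(-8 + 7)) = (-65*((16 + 45) + 20))*(2*7*(-1)) = -65*(61 + 20)*(-14) = -65*81*(-14) = -5265*(-14) = 73710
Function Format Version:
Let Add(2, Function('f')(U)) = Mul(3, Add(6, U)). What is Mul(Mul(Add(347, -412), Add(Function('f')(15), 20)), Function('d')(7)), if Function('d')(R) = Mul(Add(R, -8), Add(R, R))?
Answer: 73710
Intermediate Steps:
Function('f')(U) = Add(16, Mul(3, U)) (Function('f')(U) = Add(-2, Mul(3, Add(6, U))) = Add(-2, Add(18, Mul(3, U))) = Add(16, Mul(3, U)))
Function('d')(R) = Mul(2, R, Add(-8, R)) (Function('d')(R) = Mul(Add(-8, R), Mul(2, R)) = Mul(2, R, Add(-8, R)))
Mul(Mul(Add(347, -412), Add(Function('f')(15), 20)), Function('d')(7)) = Mul(Mul(Add(347, -412), Add(Add(16, Mul(3, 15)), 20)), Mul(2, 7, Add(-8, 7))) = Mul(Mul(-65, Add(Add(16, 45), 20)), Mul(2, 7, -1)) = Mul(Mul(-65, Add(61, 20)), -14) = Mul(Mul(-65, 81), -14) = Mul(-5265, -14) = 73710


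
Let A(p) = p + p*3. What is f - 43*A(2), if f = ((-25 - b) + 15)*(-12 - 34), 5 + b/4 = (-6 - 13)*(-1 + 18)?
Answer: -60236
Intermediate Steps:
b = -1312 (b = -20 + 4*((-6 - 13)*(-1 + 18)) = -20 + 4*(-19*17) = -20 + 4*(-323) = -20 - 1292 = -1312)
f = -59892 (f = ((-25 - 1*(-1312)) + 15)*(-12 - 34) = ((-25 + 1312) + 15)*(-46) = (1287 + 15)*(-46) = 1302*(-46) = -59892)
A(p) = 4*p (A(p) = p + 3*p = 4*p)
f - 43*A(2) = -59892 - 172*2 = -59892 - 43*8 = -59892 - 344 = -60236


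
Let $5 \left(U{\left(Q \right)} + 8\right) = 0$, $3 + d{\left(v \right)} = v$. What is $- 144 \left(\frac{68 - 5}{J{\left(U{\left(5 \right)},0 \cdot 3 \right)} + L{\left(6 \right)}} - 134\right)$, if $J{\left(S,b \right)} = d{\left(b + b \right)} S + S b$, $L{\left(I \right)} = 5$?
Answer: $\frac{550512}{29} \approx 18983.0$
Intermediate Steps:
$d{\left(v \right)} = -3 + v$
$U{\left(Q \right)} = -8$ ($U{\left(Q \right)} = -8 + \frac{1}{5} \cdot 0 = -8 + 0 = -8$)
$J{\left(S,b \right)} = S b + S \left(-3 + 2 b\right)$ ($J{\left(S,b \right)} = \left(-3 + \left(b + b\right)\right) S + S b = \left(-3 + 2 b\right) S + S b = S \left(-3 + 2 b\right) + S b = S b + S \left(-3 + 2 b\right)$)
$- 144 \left(\frac{68 - 5}{J{\left(U{\left(5 \right)},0 \cdot 3 \right)} + L{\left(6 \right)}} - 134\right) = - 144 \left(\frac{68 - 5}{3 \left(-8\right) \left(-1 + 0 \cdot 3\right) + 5} - 134\right) = - 144 \left(\frac{63}{3 \left(-8\right) \left(-1 + 0\right) + 5} - 134\right) = - 144 \left(\frac{63}{3 \left(-8\right) \left(-1\right) + 5} - 134\right) = - 144 \left(\frac{63}{24 + 5} - 134\right) = - 144 \left(\frac{63}{29} - 134\right) = \left(-144\right) \left(- \frac{3823}{29}\right) = \frac{550512}{29}$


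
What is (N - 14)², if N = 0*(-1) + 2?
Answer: 144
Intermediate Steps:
N = 2 (N = 0 + 2 = 2)
(N - 14)² = (2 - 14)² = (-12)² = 144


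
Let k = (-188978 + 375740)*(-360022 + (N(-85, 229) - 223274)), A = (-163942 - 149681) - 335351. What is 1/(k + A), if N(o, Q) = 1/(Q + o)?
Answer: -24/2614516205497 ≈ -9.1795e-12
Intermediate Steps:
A = -648974 (A = -313623 - 335351 = -648974)
k = -2614500630121/24 (k = (-188978 + 375740)*(-360022 + (1/(229 - 85) - 223274)) = 186762*(-360022 + (1/144 - 223274)) = 186762*(-360022 - 32151455/144) = 186762*(-83994623/144) = -2614500630121/24 ≈ -1.0894e+11)
1/(k + A) = 1/(-2614500630121/24 - 648974) = 1/(-2614516205497/24) = -24/2614516205497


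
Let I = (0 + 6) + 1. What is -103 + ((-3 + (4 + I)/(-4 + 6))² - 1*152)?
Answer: -995/4 ≈ -248.75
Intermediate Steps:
I = 7 (I = 6 + 1 = 7)
-103 + ((-3 + (4 + I)/(-4 + 6))² - 1*152) = -103 + ((-3 + (4 + 7)/(-4 + 6))² - 1*152) = -103 + ((-3 + 11/2)² - 152) = -103 + ((5/2)² - 152) = -103 + (25/4 - 152) = -103 - 583/4 = -995/4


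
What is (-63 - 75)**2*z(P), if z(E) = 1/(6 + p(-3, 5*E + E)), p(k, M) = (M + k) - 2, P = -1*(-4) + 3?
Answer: 19044/43 ≈ 442.88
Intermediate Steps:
P = 7 (P = 4 + 3 = 7)
p(k, M) = -2 + M + k
z(E) = 1/(1 + 6*E) (z(E) = 1/(6 + (-2 + (5*E + E) - 3)) = 1/(6 + (-2 + 6*E - 3)) = 1/(6 + (-5 + 6*E)) = 1/(1 + 6*E))
(-63 - 75)**2*z(P) = (-63 - 75)**2/(1 + 6*7) = (-138)**2/(1 + 42) = 19044/43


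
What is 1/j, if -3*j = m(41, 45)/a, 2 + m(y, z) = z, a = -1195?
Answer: 3585/43 ≈ 83.372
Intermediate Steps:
m(y, z) = -2 + z
j = 43/3585 (j = -(-2 + 45)/(3*(-1195)) = -43*(-1)/(3*1195) = -⅓*(-43/1195) = 43/3585 ≈ 0.011994)
1/j = 1/(43/3585) = 3585/43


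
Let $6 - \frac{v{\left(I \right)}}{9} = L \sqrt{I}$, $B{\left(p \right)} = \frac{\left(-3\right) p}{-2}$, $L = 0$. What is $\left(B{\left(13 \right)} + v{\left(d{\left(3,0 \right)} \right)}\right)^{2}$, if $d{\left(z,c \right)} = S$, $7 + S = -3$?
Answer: $\frac{21609}{4} \approx 5402.3$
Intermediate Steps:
$S = -10$ ($S = -7 - 3 = -10$)
$d{\left(z,c \right)} = -10$
$B{\left(p \right)} = \frac{3 p}{2}$ ($B{\left(p \right)} = - 3 p \left(- \frac{1}{2}\right) = \frac{3 p}{2}$)
$v{\left(I \right)} = 54$ ($v{\left(I \right)} = 54 - 9 \cdot 0 \sqrt{I} = 54 - 0 = 54 + 0 = 54$)
$\left(B{\left(13 \right)} + v{\left(d{\left(3,0 \right)} \right)}\right)^{2} = \left(\frac{3}{2} \cdot 13 + 54\right)^{2} = \left(\frac{39}{2} + 54\right)^{2} = \left(\frac{147}{2}\right)^{2} = \frac{21609}{4}$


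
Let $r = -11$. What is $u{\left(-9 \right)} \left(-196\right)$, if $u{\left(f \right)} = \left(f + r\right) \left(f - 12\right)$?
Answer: $-82320$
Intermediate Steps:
$u{\left(f \right)} = \left(-12 + f\right) \left(-11 + f\right)$ ($u{\left(f \right)} = \left(f - 11\right) \left(f - 12\right) = \left(-11 + f\right) \left(-12 + f\right) = \left(-12 + f\right) \left(-11 + f\right)$)
$u{\left(-9 \right)} \left(-196\right) = \left(132 + \left(-9\right)^{2} - -207\right) \left(-196\right) = \left(132 + 81 + 207\right) \left(-196\right) = 420 \left(-196\right) = -82320$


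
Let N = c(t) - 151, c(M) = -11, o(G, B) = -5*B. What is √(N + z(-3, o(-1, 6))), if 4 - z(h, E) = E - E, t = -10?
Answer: I*√158 ≈ 12.57*I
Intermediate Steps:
z(h, E) = 4 (z(h, E) = 4 - (E - E) = 4 - 1*0 = 4 + 0 = 4)
N = -162 (N = -11 - 151 = -162)
√(N + z(-3, o(-1, 6))) = √(-162 + 4) = √(-158) = I*√158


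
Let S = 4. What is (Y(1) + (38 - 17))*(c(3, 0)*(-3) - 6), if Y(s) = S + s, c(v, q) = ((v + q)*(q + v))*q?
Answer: -156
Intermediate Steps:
c(v, q) = q*(q + v)² (c(v, q) = ((q + v)*(q + v))*q = (q + v)²*q = q*(q + v)²)
Y(s) = 4 + s
(Y(1) + (38 - 17))*(c(3, 0)*(-3) - 6) = ((4 + 1) + (38 - 17))*((0*(0 + 3)²)*(-3) - 6) = (5 + 21)*((0*3²)*(-3) - 6) = 26*((0*9)*(-3) - 6) = 26*(0*(-3) - 6) = 26*(0 - 6) = 26*(-6) = -156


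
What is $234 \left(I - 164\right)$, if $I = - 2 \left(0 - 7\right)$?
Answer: $-35100$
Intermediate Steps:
$I = 14$ ($I = \left(-2\right) \left(-7\right) = 14$)
$234 \left(I - 164\right) = 234 \left(14 - 164\right) = 234 \left(-150\right) = -35100$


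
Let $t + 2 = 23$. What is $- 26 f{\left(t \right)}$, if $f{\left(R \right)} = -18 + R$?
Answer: $-78$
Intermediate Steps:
$t = 21$ ($t = -2 + 23 = 21$)
$- 26 f{\left(t \right)} = - 26 \left(-18 + 21\right) = \left(-26\right) 3 = -78$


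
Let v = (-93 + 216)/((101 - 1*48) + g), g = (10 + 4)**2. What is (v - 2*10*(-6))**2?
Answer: 100020001/6889 ≈ 14519.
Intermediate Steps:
g = 196 (g = 14**2 = 196)
v = 41/83 (v = (-93 + 216)/((101 - 1*48) + 196) = 123/((101 - 48) + 196) = 123/(53 + 196) = 123/249 = 123*(1/249) = 41/83 ≈ 0.49398)
(v - 2*10*(-6))**2 = (41/83 - 2*10*(-6))**2 = (41/83 - 20*(-6))**2 = (41/83 + 120)**2 = (10001/83)**2 = 100020001/6889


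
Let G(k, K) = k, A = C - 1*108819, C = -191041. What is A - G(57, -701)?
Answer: -299917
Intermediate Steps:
A = -299860 (A = -191041 - 1*108819 = -191041 - 108819 = -299860)
A - G(57, -701) = -299860 - 1*57 = -299860 - 57 = -299917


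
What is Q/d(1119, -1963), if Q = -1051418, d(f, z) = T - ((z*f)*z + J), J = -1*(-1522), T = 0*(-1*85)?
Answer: 1051418/4311921433 ≈ 0.00024384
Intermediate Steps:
T = 0 (T = 0*(-85) = 0)
J = 1522
d(f, z) = -1522 - f*z**2 (d(f, z) = 0 - ((z*f)*z + 1522) = 0 - ((f*z)*z + 1522) = 0 - (f*z**2 + 1522) = 0 - (1522 + f*z**2) = 0 + (-1522 - f*z**2) = -1522 - f*z**2)
Q/d(1119, -1963) = -1051418/(-1522 - 1*1119*(-1963)**2) = -1051418/(-1522 - 1*1119*3853369) = -1051418/(-1522 - 4311919911) = -1051418/(-4311921433) = -1051418*(-1/4311921433) = 1051418/4311921433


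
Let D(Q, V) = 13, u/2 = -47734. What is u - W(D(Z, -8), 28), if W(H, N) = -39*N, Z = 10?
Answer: -94376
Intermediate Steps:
u = -95468 (u = 2*(-47734) = -95468)
u - W(D(Z, -8), 28) = -95468 - (-39)*28 = -95468 - 1*(-1092) = -95468 + 1092 = -94376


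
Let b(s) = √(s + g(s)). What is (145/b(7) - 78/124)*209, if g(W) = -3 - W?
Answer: -8151/62 - 30305*I*√3/3 ≈ -131.47 - 17497.0*I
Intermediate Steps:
b(s) = I*√3 (b(s) = √(s + (-3 - s)) = √(-3) = I*√3)
(145/b(7) - 78/124)*209 = (145/((I*√3)) - 78/124)*209 = (145*(-I*√3/3) - 78*1/124)*209 = (-145*I*√3/3 - 39/62)*209 = (-39/62 - 145*I*√3/3)*209 = -8151/62 - 30305*I*√3/3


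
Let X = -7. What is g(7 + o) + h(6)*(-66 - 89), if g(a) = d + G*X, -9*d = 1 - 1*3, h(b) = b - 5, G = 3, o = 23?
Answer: -1582/9 ≈ -175.78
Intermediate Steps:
h(b) = -5 + b
d = 2/9 (d = -(1 - 1*3)/9 = -(1 - 3)/9 = -⅑*(-2) = 2/9 ≈ 0.22222)
g(a) = -187/9 (g(a) = 2/9 + 3*(-7) = 2/9 - 21 = -187/9)
g(7 + o) + h(6)*(-66 - 89) = -187/9 + (-5 + 6)*(-66 - 89) = -187/9 + 1*(-155) = -187/9 - 155 = -1582/9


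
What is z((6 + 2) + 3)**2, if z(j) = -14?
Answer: 196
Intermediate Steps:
z((6 + 2) + 3)**2 = (-14)**2 = 196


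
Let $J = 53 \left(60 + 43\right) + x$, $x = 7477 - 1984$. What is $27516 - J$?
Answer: $16564$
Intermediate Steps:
$x = 5493$
$J = 10952$ ($J = 53 \left(60 + 43\right) + 5493 = 53 \cdot 103 + 5493 = 5459 + 5493 = 10952$)
$27516 - J = 27516 - 10952 = 16564$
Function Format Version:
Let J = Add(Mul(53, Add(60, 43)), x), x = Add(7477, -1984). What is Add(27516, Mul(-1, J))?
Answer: 16564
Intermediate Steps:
x = 5493
J = 10952 (J = Add(Mul(53, Add(60, 43)), 5493) = Add(Mul(53, 103), 5493) = Add(5459, 5493) = 10952)
Add(27516, Mul(-1, J)) = Add(27516, Mul(-1, 10952)) = Add(27516, -10952) = 16564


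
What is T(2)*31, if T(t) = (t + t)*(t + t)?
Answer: 496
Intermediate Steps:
T(t) = 4*t² (T(t) = (2*t)*(2*t) = 4*t²)
T(2)*31 = (4*2²)*31 = (4*4)*31 = 16*31 = 496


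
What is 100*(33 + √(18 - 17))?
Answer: 3400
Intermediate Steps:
100*(33 + √(18 - 17)) = 100*(33 + √1) = 100*(33 + 1) = 100*34 = 3400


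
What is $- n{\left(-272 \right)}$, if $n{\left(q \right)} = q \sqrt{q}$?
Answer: $1088 i \sqrt{17} \approx 4485.9 i$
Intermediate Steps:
$n{\left(q \right)} = q^{\frac{3}{2}}$
$- n{\left(-272 \right)} = - \left(-272\right)^{\frac{3}{2}} = - \left(-1088\right) i \sqrt{17} = 1088 i \sqrt{17}$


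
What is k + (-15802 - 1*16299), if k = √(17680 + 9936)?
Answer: -32101 + 4*√1726 ≈ -31935.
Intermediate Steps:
k = 4*√1726 (k = √27616 = 4*√1726 ≈ 166.18)
k + (-15802 - 1*16299) = 4*√1726 + (-15802 - 1*16299) = 4*√1726 + (-15802 - 16299) = 4*√1726 - 32101 = -32101 + 4*√1726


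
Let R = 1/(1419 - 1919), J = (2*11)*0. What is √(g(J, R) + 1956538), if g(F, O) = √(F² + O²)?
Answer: √4891345005/50 ≈ 1398.8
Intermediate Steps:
J = 0 (J = 22*0 = 0)
R = -1/500 (R = 1/(-500) = -1/500 ≈ -0.0020000)
√(g(J, R) + 1956538) = √(√(0² + (-1/500)²) + 1956538) = √(√(0 + 1/250000) + 1956538) = √(√(1/250000) + 1956538) = √(1/500 + 1956538) = √(978269001/500) = √4891345005/50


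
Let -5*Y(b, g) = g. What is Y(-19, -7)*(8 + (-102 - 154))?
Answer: -1736/5 ≈ -347.20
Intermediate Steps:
Y(b, g) = -g/5
Y(-19, -7)*(8 + (-102 - 154)) = (-1/5*(-7))*(8 + (-102 - 154)) = 7*(8 - 256)/5 = (7/5)*(-248) = -1736/5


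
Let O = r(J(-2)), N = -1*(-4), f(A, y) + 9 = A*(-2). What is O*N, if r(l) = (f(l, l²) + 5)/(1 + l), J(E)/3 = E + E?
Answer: -80/11 ≈ -7.2727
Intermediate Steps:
f(A, y) = -9 - 2*A (f(A, y) = -9 + A*(-2) = -9 - 2*A)
J(E) = 6*E (J(E) = 3*(E + E) = 3*(2*E) = 6*E)
N = 4
r(l) = (-4 - 2*l)/(1 + l) (r(l) = ((-9 - 2*l) + 5)/(1 + l) = (-4 - 2*l)/(1 + l))
O = -20/11 (O = 2*(-2 - 6*(-2))/(1 + 6*(-2)) = 2*(-2 - 1*(-12))/(1 - 12) = 2*(-2 + 12)/(-11) = 2*(-1/11)*10 = -20/11 ≈ -1.8182)
O*N = -20/11*4 = -80/11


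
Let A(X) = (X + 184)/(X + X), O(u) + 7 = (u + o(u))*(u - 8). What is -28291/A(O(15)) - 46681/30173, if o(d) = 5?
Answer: -227078873115/9564841 ≈ -23741.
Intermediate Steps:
O(u) = -7 + (-8 + u)*(5 + u) (O(u) = -7 + (u + 5)*(u - 8) = -7 + (5 + u)*(-8 + u) = -7 + (-8 + u)*(5 + u))
A(X) = (184 + X)/(2*X) (A(X) = (184 + X)/((2*X)) = (184 + X)*(1/(2*X)) = (184 + X)/(2*X))
-28291/A(O(15)) - 46681/30173 = -28291*2*(-47 + 15² - 3*15)/(184 + (-47 + 15² - 3*15)) - 46681/30173 = -28291*2*(-47 + 225 - 45)/(184 + (-47 + 225 - 45)) - 46681*1/30173 = -28291*266/(184 + 133) - 46681/30173 = -28291/((½)*(1/133)*317) - 46681/30173 = -28291/317/266 - 46681/30173 = -28291*266/317 - 46681/30173 = -7525406/317 - 46681/30173 = -227078873115/9564841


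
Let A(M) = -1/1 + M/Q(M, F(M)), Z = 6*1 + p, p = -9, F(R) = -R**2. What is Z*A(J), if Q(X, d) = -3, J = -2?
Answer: 1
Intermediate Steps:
Z = -3 (Z = 6*1 - 9 = 6 - 9 = -3)
A(M) = -1 - M/3 (A(M) = -1/1 + M/(-3) = -1*1 + M*(-1/3) = -1 - M/3)
Z*A(J) = -3*(-1 - 1/3*(-2)) = -3*(-1 + 2/3) = -3*(-1/3) = 1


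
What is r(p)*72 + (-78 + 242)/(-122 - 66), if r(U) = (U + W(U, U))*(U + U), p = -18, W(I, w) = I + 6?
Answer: 3654679/47 ≈ 77759.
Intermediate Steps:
W(I, w) = 6 + I
r(U) = 2*U*(6 + 2*U) (r(U) = (U + (6 + U))*(U + U) = (6 + 2*U)*(2*U) = 2*U*(6 + 2*U))
r(p)*72 + (-78 + 242)/(-122 - 66) = (4*(-18)*(3 - 18))*72 + (-78 + 242)/(-122 - 66) = (4*(-18)*(-15))*72 + 164/(-188) = 1080*72 + 164*(-1/188) = 77760 - 41/47 = 3654679/47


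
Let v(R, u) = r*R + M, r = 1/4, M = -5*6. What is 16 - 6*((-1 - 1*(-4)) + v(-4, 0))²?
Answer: -4688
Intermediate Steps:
M = -30
r = ¼ ≈ 0.25000
v(R, u) = -30 + R/4 (v(R, u) = R/4 - 30 = -30 + R/4)
16 - 6*((-1 - 1*(-4)) + v(-4, 0))² = 16 - 6*((-1 - 1*(-4)) + (-30 + (¼)*(-4)))² = 16 - 6*((-1 + 4) + (-30 - 1))² = 16 - 6*(3 - 31)² = 16 - 6*(-28)² = 16 - 6*784 = 16 - 4704 = -4688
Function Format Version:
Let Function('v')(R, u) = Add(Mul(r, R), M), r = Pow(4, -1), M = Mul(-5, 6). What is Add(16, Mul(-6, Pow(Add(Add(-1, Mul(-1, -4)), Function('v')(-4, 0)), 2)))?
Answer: -4688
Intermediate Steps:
M = -30
r = Rational(1, 4) ≈ 0.25000
Function('v')(R, u) = Add(-30, Mul(Rational(1, 4), R)) (Function('v')(R, u) = Add(Mul(Rational(1, 4), R), -30) = Add(-30, Mul(Rational(1, 4), R)))
Add(16, Mul(-6, Pow(Add(Add(-1, Mul(-1, -4)), Function('v')(-4, 0)), 2))) = Add(16, Mul(-6, Pow(Add(Add(-1, Mul(-1, -4)), Add(-30, Mul(Rational(1, 4), -4))), 2))) = Add(16, Mul(-6, Pow(Add(Add(-1, 4), Add(-30, -1)), 2))) = Add(16, Mul(-6, Pow(Add(3, -31), 2))) = Add(16, Mul(-6, Pow(-28, 2))) = Add(16, Mul(-6, 784)) = Add(16, -4704) = -4688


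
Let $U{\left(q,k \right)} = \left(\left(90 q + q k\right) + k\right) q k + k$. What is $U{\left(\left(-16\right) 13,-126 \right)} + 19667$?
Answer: $192962837$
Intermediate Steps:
$U{\left(q,k \right)} = k + k q \left(k + 90 q + k q\right)$ ($U{\left(q,k \right)} = \left(\left(90 q + k q\right) + k\right) q k + k = \left(k + 90 q + k q\right) q k + k = q \left(k + 90 q + k q\right) k + k = k q \left(k + 90 q + k q\right) + k = k + k q \left(k + 90 q + k q\right)$)
$U{\left(\left(-16\right) 13,-126 \right)} + 19667 = - 126 \left(1 + 90 \left(\left(-16\right) 13\right)^{2} - 126 \left(\left(-16\right) 13\right) - 126 \left(\left(-16\right) 13\right)^{2}\right) + 19667 = - 126 \left(1 + 90 \left(-208\right)^{2} - -26208 - 126 \left(-208\right)^{2}\right) + 19667 = - 126 \left(1 + 90 \cdot 43264 + 26208 - 5451264\right) + 19667 = - 126 \left(1 + 3893760 + 26208 - 5451264\right) + 19667 = \left(-126\right) \left(-1531295\right) + 19667 = 192943170 + 19667 = 192962837$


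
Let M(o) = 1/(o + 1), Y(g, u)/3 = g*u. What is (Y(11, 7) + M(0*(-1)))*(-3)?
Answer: -696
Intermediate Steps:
Y(g, u) = 3*g*u (Y(g, u) = 3*(g*u) = 3*g*u)
M(o) = 1/(1 + o)
(Y(11, 7) + M(0*(-1)))*(-3) = (3*11*7 + 1/(1 + 0*(-1)))*(-3) = (231 + 1/(1 + 0))*(-3) = (231 + 1/1)*(-3) = (231 + 1)*(-3) = 232*(-3) = -696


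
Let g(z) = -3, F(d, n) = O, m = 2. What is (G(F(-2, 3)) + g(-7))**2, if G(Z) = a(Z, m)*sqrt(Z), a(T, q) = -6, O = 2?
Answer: 81 + 36*sqrt(2) ≈ 131.91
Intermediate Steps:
F(d, n) = 2
G(Z) = -6*sqrt(Z)
(G(F(-2, 3)) + g(-7))**2 = (-6*sqrt(2) - 3)**2 = (-3 - 6*sqrt(2))**2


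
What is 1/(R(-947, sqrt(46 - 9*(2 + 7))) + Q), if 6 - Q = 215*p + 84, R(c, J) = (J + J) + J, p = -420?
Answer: 30074/2713336533 - I*sqrt(35)/2713336533 ≈ 1.1084e-5 - 2.1804e-9*I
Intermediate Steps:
R(c, J) = 3*J (R(c, J) = 2*J + J = 3*J)
Q = 90222 (Q = 6 - (215*(-420) + 84) = 6 - (-90300 + 84) = 6 - 1*(-90216) = 6 + 90216 = 90222)
1/(R(-947, sqrt(46 - 9*(2 + 7))) + Q) = 1/(3*sqrt(46 - 9*(2 + 7)) + 90222) = 1/(3*sqrt(46 - 9*9) + 90222) = 1/(3*sqrt(46 - 81) + 90222) = 1/(3*sqrt(-35) + 90222) = 1/(3*(I*sqrt(35)) + 90222) = 1/(3*I*sqrt(35) + 90222) = 1/(90222 + 3*I*sqrt(35))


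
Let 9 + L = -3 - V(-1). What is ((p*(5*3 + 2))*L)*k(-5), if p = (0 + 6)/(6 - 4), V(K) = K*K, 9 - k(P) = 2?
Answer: -4641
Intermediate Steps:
k(P) = 7 (k(P) = 9 - 1*2 = 9 - 2 = 7)
V(K) = K²
p = 3 (p = 6/2 = 6*(½) = 3)
L = -13 (L = -9 + (-3 - 1*(-1)²) = -9 + (-3 - 1*1) = -9 + (-3 - 1) = -9 - 4 = -13)
((p*(5*3 + 2))*L)*k(-5) = ((3*(5*3 + 2))*(-13))*7 = ((3*(15 + 2))*(-13))*7 = ((3*17)*(-13))*7 = (51*(-13))*7 = -663*7 = -4641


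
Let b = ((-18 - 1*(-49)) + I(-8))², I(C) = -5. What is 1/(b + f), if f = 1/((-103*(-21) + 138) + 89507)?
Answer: 91808/62062209 ≈ 0.0014793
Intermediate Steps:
b = 676 (b = ((-18 - 1*(-49)) - 5)² = ((-18 + 49) - 5)² = (31 - 5)² = 26² = 676)
f = 1/91808 (f = 1/((2163 + 138) + 89507) = 1/(2301 + 89507) = 1/91808 ≈ 1.0892e-5)
1/(b + f) = 1/(676 + 1/91808) = 1/(62062209/91808) = 91808/62062209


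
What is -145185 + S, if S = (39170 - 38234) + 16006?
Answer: -128243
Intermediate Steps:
S = 16942 (S = 936 + 16006 = 16942)
-145185 + S = -145185 + 16942 = -128243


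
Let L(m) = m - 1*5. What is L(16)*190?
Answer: 2090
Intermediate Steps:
L(m) = -5 + m (L(m) = m - 5 = -5 + m)
L(16)*190 = (-5 + 16)*190 = 11*190 = 2090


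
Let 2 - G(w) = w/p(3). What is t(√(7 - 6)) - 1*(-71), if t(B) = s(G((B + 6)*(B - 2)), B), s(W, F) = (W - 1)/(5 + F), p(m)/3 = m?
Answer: 1925/27 ≈ 71.296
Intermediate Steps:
p(m) = 3*m
G(w) = 2 - w/9 (G(w) = 2 - w/(3*3) = 2 - w/9)
s(W, F) = (-1 + W)/(5 + F)
t(B) = (1 - (-2 + B)*(6 + B)/9)/(5 + B) (t(B) = (-1 + (2 - (B + 6)*(B - 2)/9))/(5 + B) = (-1 + (2 - (6 + B)*(-2 + B)/9))/(5 + B) = (-1 + (2 - (-2 + B)*(6 + B)/9))/(5 + B) = (1 - (-2 + B)*(6 + B)/9)/(5 + B))
t(√(7 - 6)) - 1*(-71) = (21 - (√(7 - 6))² - 4*√(7 - 6))/(9*(5 + √(7 - 6))) - 1*(-71) = (21 - (√1)² - 4*√1)/(9*(5 + √1)) + 71 = (21 - 1*1² - 4*1)/(9*(5 + 1)) + 71 = (⅑)*(21 - 1*1 - 4)/6 + 71 = (⅑)*(⅙)*(21 - 1 - 4) + 71 = (⅑)*(⅙)*16 + 71 = 8/27 + 71 = 1925/27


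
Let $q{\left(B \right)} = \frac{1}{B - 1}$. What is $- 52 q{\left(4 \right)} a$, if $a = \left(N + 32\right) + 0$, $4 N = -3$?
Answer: $- \frac{1625}{3} \approx -541.67$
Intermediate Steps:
$N = - \frac{3}{4}$ ($N = \frac{1}{4} \left(-3\right) = - \frac{3}{4} \approx -0.75$)
$q{\left(B \right)} = \frac{1}{-1 + B}$
$a = \frac{125}{4}$ ($a = \left(- \frac{3}{4} + 32\right) + 0 = \frac{125}{4} + 0 = \frac{125}{4} \approx 31.25$)
$- 52 q{\left(4 \right)} a = - \frac{52}{-1 + 4} \cdot \frac{125}{4} = - \frac{52}{3} \cdot \frac{125}{4} = \left(-52\right) \frac{1}{3} \cdot \frac{125}{4} = \left(- \frac{52}{3}\right) \frac{125}{4} = - \frac{1625}{3}$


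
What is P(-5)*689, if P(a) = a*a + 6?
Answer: 21359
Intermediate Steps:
P(a) = 6 + a² (P(a) = a² + 6 = 6 + a²)
P(-5)*689 = (6 + (-5)²)*689 = (6 + 25)*689 = 31*689 = 21359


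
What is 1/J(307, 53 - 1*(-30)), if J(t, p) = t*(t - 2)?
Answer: 1/93635 ≈ 1.0680e-5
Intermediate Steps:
J(t, p) = t*(-2 + t)
1/J(307, 53 - 1*(-30)) = 1/(307*(-2 + 307)) = 1/(307*305) = 1/93635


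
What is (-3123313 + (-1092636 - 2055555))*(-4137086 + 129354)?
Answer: 25134507268928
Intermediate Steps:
(-3123313 + (-1092636 - 2055555))*(-4137086 + 129354) = (-3123313 - 3148191)*(-4007732) = -6271504*(-4007732) = 25134507268928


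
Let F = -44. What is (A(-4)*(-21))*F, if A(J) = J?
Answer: -3696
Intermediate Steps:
(A(-4)*(-21))*F = -4*(-21)*(-44) = 84*(-44) = -3696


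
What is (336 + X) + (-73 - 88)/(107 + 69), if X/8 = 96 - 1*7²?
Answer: 125151/176 ≈ 711.08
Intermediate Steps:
X = 376 (X = 8*(96 - 1*7²) = 8*(96 - 1*49) = 8*(96 - 49) = 8*47 = 376)
(336 + X) + (-73 - 88)/(107 + 69) = (336 + 376) + (-73 - 88)/(107 + 69) = 712 - 161/176 = 125151/176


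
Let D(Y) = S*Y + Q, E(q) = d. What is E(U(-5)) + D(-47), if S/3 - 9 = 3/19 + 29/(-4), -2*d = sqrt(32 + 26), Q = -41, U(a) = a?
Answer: -23561/76 - sqrt(58)/2 ≈ -313.82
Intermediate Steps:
d = -sqrt(58)/2 (d = -sqrt(32 + 26)/2 = -sqrt(58)/2 ≈ -3.8079)
S = 435/76 (S = 27 + 3*(3/19 + 29/(-4)) = 27 + 3*(3*(1/19) + 29*(-1/4)) = 27 + 3*(3/19 - 29/4) = 27 + 3*(-539/76) = 27 - 1617/76 = 435/76 ≈ 5.7237)
E(q) = -sqrt(58)/2
D(Y) = -41 + 435*Y/76 (D(Y) = 435*Y/76 - 41 = -41 + 435*Y/76)
E(U(-5)) + D(-47) = -sqrt(58)/2 + (-41 + (435/76)*(-47)) = -sqrt(58)/2 + (-41 - 20445/76) = -sqrt(58)/2 - 23561/76 = -23561/76 - sqrt(58)/2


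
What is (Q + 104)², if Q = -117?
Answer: 169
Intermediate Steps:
(Q + 104)² = (-117 + 104)² = (-13)² = 169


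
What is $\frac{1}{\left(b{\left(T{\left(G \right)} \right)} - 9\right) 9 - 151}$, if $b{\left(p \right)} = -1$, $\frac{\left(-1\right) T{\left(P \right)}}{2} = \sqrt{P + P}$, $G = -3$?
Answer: $- \frac{1}{241} \approx -0.0041494$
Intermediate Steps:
$T{\left(P \right)} = - 2 \sqrt{2} \sqrt{P}$ ($T{\left(P \right)} = - 2 \sqrt{P + P} = - 2 \sqrt{2 P} = - 2 \sqrt{2} \sqrt{P}$)
$\frac{1}{\left(b{\left(T{\left(G \right)} \right)} - 9\right) 9 - 151} = \frac{1}{\left(-1 - 9\right) 9 - 151} = \frac{1}{\left(-10\right) 9 - 151} = \frac{1}{-90 - 151} = \frac{1}{-241} = - \frac{1}{241}$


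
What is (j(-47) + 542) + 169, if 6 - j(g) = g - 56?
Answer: 820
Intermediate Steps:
j(g) = 62 - g (j(g) = 6 - (g - 56) = 6 - (-56 + g) = 6 + (56 - g) = 62 - g)
(j(-47) + 542) + 169 = ((62 - 1*(-47)) + 542) + 169 = ((62 + 47) + 542) + 169 = (109 + 542) + 169 = 651 + 169 = 820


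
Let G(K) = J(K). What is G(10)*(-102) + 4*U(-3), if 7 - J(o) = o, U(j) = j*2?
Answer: 282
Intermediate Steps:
U(j) = 2*j
J(o) = 7 - o
G(K) = 7 - K
G(10)*(-102) + 4*U(-3) = (7 - 1*10)*(-102) + 4*(2*(-3)) = (7 - 10)*(-102) + 4*(-6) = -3*(-102) - 24 = 306 - 24 = 282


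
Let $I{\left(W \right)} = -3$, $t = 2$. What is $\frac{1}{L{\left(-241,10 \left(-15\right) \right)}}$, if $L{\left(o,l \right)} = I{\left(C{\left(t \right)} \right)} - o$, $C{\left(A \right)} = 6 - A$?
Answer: $\frac{1}{238} \approx 0.0042017$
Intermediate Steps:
$L{\left(o,l \right)} = -3 - o$
$\frac{1}{L{\left(-241,10 \left(-15\right) \right)}} = \frac{1}{-3 - -241} = \frac{1}{-3 + 241} = \frac{1}{238}$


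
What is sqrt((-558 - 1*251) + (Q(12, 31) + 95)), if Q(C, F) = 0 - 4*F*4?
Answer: 11*I*sqrt(10) ≈ 34.785*I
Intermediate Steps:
Q(C, F) = -16*F (Q(C, F) = 0 - 16*F = -16*F)
sqrt((-558 - 1*251) + (Q(12, 31) + 95)) = sqrt((-558 - 1*251) + (-16*31 + 95)) = sqrt((-558 - 251) + (-496 + 95)) = sqrt(-809 - 401) = sqrt(-1210) = 11*I*sqrt(10)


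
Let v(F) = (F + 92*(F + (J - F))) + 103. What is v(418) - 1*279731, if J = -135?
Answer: -291630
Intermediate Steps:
v(F) = -12317 + F (v(F) = (F + 92*(F + (-135 - F))) + 103 = (F + 92*(-135)) + 103 = (F - 12420) + 103 = (-12420 + F) + 103 = -12317 + F)
v(418) - 1*279731 = (-12317 + 418) - 1*279731 = -11899 - 279731 = -291630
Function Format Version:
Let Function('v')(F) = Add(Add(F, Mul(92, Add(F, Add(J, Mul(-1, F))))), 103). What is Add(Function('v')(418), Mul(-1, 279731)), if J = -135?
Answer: -291630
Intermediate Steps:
Function('v')(F) = Add(-12317, F) (Function('v')(F) = Add(Add(F, Mul(92, Add(F, Add(-135, Mul(-1, F))))), 103) = Add(Add(F, Mul(92, -135)), 103) = Add(Add(F, -12420), 103) = Add(Add(-12420, F), 103) = Add(-12317, F))
Add(Function('v')(418), Mul(-1, 279731)) = Add(Add(-12317, 418), Mul(-1, 279731)) = Add(-11899, -279731) = -291630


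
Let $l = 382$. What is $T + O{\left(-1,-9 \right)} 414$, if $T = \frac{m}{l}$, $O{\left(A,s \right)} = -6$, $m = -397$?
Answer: $- \frac{949285}{382} \approx -2485.0$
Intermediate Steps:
$T = - \frac{397}{382} \approx -1.0393$
$T + O{\left(-1,-9 \right)} 414 = - \frac{397}{382} - 2484 = - \frac{949285}{382}$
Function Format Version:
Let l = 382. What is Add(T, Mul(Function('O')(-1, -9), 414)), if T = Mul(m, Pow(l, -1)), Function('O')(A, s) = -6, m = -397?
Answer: Rational(-949285, 382) ≈ -2485.0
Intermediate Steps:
T = Rational(-397, 382) (T = Mul(-397, Pow(382, -1)) = Mul(-397, Rational(1, 382)) = Rational(-397, 382) ≈ -1.0393)
Add(T, Mul(Function('O')(-1, -9), 414)) = Add(Rational(-397, 382), Mul(-6, 414)) = Add(Rational(-397, 382), -2484) = Rational(-949285, 382)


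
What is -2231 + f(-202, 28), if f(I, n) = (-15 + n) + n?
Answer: -2190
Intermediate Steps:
f(I, n) = -15 + 2*n
-2231 + f(-202, 28) = -2231 + (-15 + 2*28) = -2231 + (-15 + 56) = -2231 + 41 = -2190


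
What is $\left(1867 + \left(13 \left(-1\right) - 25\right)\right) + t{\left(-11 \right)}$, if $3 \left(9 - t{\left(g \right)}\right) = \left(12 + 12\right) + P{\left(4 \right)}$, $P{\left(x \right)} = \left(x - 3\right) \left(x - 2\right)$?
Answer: $\frac{5488}{3} \approx 1829.3$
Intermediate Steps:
$P{\left(x \right)} = \left(-3 + x\right) \left(-2 + x\right)$
$t{\left(g \right)} = \frac{1}{3}$ ($t{\left(g \right)} = 9 - \frac{\left(12 + 12\right) + \left(6 + 4^{2} - 20\right)}{3} = 9 - \frac{24 + \left(6 + 16 - 20\right)}{3} = 9 - \frac{24 + 2}{3} = 9 - \frac{26}{3} = \frac{1}{3}$)
$\left(1867 + \left(13 \left(-1\right) - 25\right)\right) + t{\left(-11 \right)} = \left(1867 + \left(13 \left(-1\right) - 25\right)\right) + \frac{1}{3} = \left(1867 - 38\right) + \frac{1}{3} = 1829 + \frac{1}{3} = \frac{5488}{3}$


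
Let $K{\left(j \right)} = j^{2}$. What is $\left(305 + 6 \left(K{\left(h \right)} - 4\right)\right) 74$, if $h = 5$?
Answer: $31894$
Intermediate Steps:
$\left(305 + 6 \left(K{\left(h \right)} - 4\right)\right) 74 = \left(305 + 6 \left(5^{2} - 4\right)\right) 74 = \left(305 + 6 \left(25 - 4\right)\right) 74 = \left(305 + 6 \cdot 21\right) 74 = \left(305 + 126\right) 74 = 431 \cdot 74 = 31894$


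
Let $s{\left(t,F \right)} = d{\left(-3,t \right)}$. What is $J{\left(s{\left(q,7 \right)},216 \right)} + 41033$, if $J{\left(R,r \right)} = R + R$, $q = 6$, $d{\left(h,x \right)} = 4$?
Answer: $41041$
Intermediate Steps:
$s{\left(t,F \right)} = 4$
$J{\left(R,r \right)} = 2 R$
$J{\left(s{\left(q,7 \right)},216 \right)} + 41033 = 2 \cdot 4 + 41033 = 8 + 41033 = 41041$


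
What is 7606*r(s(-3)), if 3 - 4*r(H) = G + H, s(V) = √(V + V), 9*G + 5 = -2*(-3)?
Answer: 49439/9 - 3803*I*√6/2 ≈ 5493.2 - 4657.7*I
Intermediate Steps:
G = ⅑ (G = -5/9 + (-2*(-3))/9 = -5/9 + (⅑)*6 = -5/9 + ⅔ = ⅑ ≈ 0.11111)
s(V) = √2*√V (s(V) = √(2*V) = √2*√V)
r(H) = 13/18 - H/4 (r(H) = ¾ - (⅑ + H)/4 = ¾ + (-1/36 - H/4) = 13/18 - H/4)
7606*r(s(-3)) = 7606*(13/18 - √2*√(-3)/4) = 7606*(13/18 - √2*I*√3/4) = 7606*(13/18 - I*√6/4) = 49439/9 - 3803*I*√6/2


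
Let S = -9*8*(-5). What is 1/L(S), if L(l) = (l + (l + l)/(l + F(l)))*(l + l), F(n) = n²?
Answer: 361/93572640 ≈ 3.8580e-6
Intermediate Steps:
S = 360 (S = -72*(-5) = 360)
L(l) = 2*l*(l + 2*l/(l + l²)) (L(l) = (l + (l + l)/(l + l²))*(l + l) = (l + (2*l)/(l + l²))*(2*l) = (l + 2*l/(l + l²))*(2*l) = 2*l*(l + 2*l/(l + l²)))
1/L(S) = 1/(2*360*(2 + 360 + 360²)/(1 + 360)) = 1/(2*360*(2 + 360 + 129600)/361) = 1/(2*360*(1/361)*129962) = 1/(93572640/361) = 361/93572640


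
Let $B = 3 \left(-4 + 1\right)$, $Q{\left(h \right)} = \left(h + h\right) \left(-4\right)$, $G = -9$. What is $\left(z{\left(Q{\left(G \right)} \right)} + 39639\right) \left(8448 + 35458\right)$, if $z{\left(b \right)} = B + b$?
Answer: $1743156012$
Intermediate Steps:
$Q{\left(h \right)} = - 8 h$ ($Q{\left(h \right)} = 2 h \left(-4\right) = - 8 h$)
$B = -9$ ($B = 3 \left(-3\right) = -9$)
$z{\left(b \right)} = -9 + b$
$\left(z{\left(Q{\left(G \right)} \right)} + 39639\right) \left(8448 + 35458\right) = \left(\left(-9 - -72\right) + 39639\right) \left(8448 + 35458\right) = \left(\left(-9 + 72\right) + 39639\right) 43906 = \left(63 + 39639\right) 43906 = 39702 \cdot 43906 = 1743156012$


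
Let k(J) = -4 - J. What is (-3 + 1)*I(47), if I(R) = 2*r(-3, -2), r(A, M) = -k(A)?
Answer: -4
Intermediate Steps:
r(A, M) = 4 + A (r(A, M) = -(-4 - A) = 4 + A)
I(R) = 2 (I(R) = 2*(4 - 3) = 2*1 = 2)
(-3 + 1)*I(47) = (-3 + 1)*2 = -2*2 = -4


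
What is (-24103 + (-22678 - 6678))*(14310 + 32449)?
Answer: -2499689381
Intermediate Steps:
(-24103 + (-22678 - 6678))*(14310 + 32449) = (-24103 - 29356)*46759 = -53459*46759 = -2499689381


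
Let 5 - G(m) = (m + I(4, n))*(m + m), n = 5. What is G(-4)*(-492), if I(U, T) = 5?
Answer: -6396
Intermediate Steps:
G(m) = 5 - 2*m*(5 + m) (G(m) = 5 - (m + 5)*(m + m) = 5 - (5 + m)*2*m = 5 - 2*m*(5 + m))
G(-4)*(-492) = (5 - 10*(-4) - 2*(-4)²)*(-492) = (5 + 40 - 2*16)*(-492) = (5 + 40 - 32)*(-492) = 13*(-492) = -6396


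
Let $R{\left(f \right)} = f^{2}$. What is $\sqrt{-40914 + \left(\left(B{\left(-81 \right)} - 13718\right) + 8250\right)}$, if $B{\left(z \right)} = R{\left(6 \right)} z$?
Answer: $157 i \sqrt{2} \approx 222.03 i$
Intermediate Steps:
$B{\left(z \right)} = 36 z$ ($B{\left(z \right)} = 6^{2} z = 36 z$)
$\sqrt{-40914 + \left(\left(B{\left(-81 \right)} - 13718\right) + 8250\right)} = \sqrt{-40914 + \left(\left(36 \left(-81\right) - 13718\right) + 8250\right)} = \sqrt{-40914 + \left(\left(-2916 - 13718\right) + 8250\right)} = \sqrt{-40914 + \left(-16634 + 8250\right)} = \sqrt{-40914 - 8384} = \sqrt{-49298} = 157 i \sqrt{2}$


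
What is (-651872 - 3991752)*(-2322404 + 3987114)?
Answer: -7730287309040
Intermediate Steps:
(-651872 - 3991752)*(-2322404 + 3987114) = -4643624*1664710 = -7730287309040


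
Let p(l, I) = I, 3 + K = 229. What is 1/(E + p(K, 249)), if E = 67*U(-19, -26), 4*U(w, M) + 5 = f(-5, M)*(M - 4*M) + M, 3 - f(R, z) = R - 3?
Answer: 4/56405 ≈ 7.0916e-5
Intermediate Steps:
f(R, z) = 6 - R (f(R, z) = 3 - (R - 3) = 3 - (-3 + R) = 3 + (3 - R) = 6 - R)
K = 226 (K = -3 + 229 = 226)
U(w, M) = -5/4 - 8*M (U(w, M) = -5/4 + ((6 - 1*(-5))*(M - 4*M) + M)/4 = -5/4 + ((6 + 5)*(-3*M) + M)/4 = -5/4 + (11*(-3*M) + M)/4 = -5/4 + (-33*M + M)/4 = -5/4 + (-32*M)/4 = -5/4 - 8*M)
E = 55409/4 (E = 67*(-5/4 - 8*(-26)) = 67*(-5/4 + 208) = 67*(827/4) = 55409/4 ≈ 13852.)
1/(E + p(K, 249)) = 1/(55409/4 + 249) = 1/(56405/4) = 4/56405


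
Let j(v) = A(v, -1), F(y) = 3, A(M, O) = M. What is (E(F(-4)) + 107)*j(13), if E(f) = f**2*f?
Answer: 1742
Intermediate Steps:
j(v) = v
E(f) = f**3
(E(F(-4)) + 107)*j(13) = (3**3 + 107)*13 = (27 + 107)*13 = 134*13 = 1742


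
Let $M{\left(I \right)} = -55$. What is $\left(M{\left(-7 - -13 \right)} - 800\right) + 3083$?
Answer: $2228$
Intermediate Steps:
$\left(M{\left(-7 - -13 \right)} - 800\right) + 3083 = \left(-55 - 800\right) + 3083 = -855 + 3083 = 2228$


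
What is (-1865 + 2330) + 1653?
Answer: 2118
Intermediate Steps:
(-1865 + 2330) + 1653 = 465 + 1653 = 2118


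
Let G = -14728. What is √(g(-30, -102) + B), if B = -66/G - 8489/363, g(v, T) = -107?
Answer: I*√1924909876743/121506 ≈ 11.418*I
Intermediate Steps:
B = -62501017/2673132 (B = -66/(-14728) - 8489/363 = -66*(-1/14728) - 8489*1/363 = 33/7364 - 8489/363 = -62501017/2673132 ≈ -23.381)
√(g(-30, -102) + B) = √(-107 - 62501017/2673132) = √(-348526141/2673132) = I*√1924909876743/121506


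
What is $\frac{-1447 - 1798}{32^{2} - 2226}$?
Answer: $\frac{3245}{1202} \approx 2.6997$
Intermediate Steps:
$\frac{-1447 - 1798}{32^{2} - 2226} = - \frac{3245}{1024 - 2226} = - \frac{3245}{-1202} = \left(-3245\right) \left(- \frac{1}{1202}\right) = \frac{3245}{1202}$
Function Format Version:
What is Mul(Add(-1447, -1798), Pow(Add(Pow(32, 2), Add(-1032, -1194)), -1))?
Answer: Rational(3245, 1202) ≈ 2.6997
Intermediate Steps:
Mul(Add(-1447, -1798), Pow(Add(Pow(32, 2), Add(-1032, -1194)), -1)) = Mul(-3245, Pow(Add(1024, -2226), -1)) = Mul(-3245, Pow(-1202, -1)) = Mul(-3245, Rational(-1, 1202)) = Rational(3245, 1202)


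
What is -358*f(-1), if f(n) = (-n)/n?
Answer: 358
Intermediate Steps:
f(n) = -1
-358*f(-1) = -358*(-1) = 358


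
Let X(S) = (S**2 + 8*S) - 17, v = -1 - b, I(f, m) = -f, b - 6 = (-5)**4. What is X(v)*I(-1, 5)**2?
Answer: 394351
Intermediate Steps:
b = 631 (b = 6 + (-5)**4 = 6 + 625 = 631)
v = -632 (v = -1 - 1*631 = -1 - 631 = -632)
X(S) = -17 + S**2 + 8*S
X(v)*I(-1, 5)**2 = (-17 + (-632)**2 + 8*(-632))*(-1*(-1))**2 = (-17 + 399424 - 5056)*1**2 = 394351*1 = 394351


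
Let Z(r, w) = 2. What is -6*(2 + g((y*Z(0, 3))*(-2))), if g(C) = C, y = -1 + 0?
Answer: -36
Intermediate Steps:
y = -1
-6*(2 + g((y*Z(0, 3))*(-2))) = -6*(2 - 1*2*(-2)) = -6*(2 - 2*(-2)) = -6*(2 + 4) = -6*6 = -36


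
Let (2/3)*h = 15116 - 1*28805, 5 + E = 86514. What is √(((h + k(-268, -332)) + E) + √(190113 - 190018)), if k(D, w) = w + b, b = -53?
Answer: √(262362 + 4*√95)/2 ≈ 256.13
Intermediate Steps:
E = 86509 (E = -5 + 86514 = 86509)
h = -41067/2 (h = 3*(15116 - 1*28805)/2 = 3*(15116 - 28805)/2 = (3/2)*(-13689) = -41067/2 ≈ -20534.)
k(D, w) = -53 + w (k(D, w) = w - 53 = -53 + w)
√(((h + k(-268, -332)) + E) + √(190113 - 190018)) = √(((-41067/2 + (-53 - 332)) + 86509) + √(190113 - 190018)) = √(((-41067/2 - 385) + 86509) + √95) = √((-41837/2 + 86509) + √95) = √(131181/2 + √95)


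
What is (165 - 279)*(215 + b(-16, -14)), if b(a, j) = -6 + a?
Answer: -22002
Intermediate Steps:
(165 - 279)*(215 + b(-16, -14)) = (165 - 279)*(215 + (-6 - 16)) = -114*(215 - 22) = -114*193 = -22002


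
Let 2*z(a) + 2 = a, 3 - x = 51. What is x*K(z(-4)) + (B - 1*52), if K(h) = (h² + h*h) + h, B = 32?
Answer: -740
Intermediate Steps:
x = -48 (x = 3 - 1*51 = 3 - 51 = -48)
z(a) = -1 + a/2
K(h) = h + 2*h² (K(h) = (h² + h²) + h = 2*h² + h = h + 2*h²)
x*K(z(-4)) + (B - 1*52) = -48*(-1 + (½)*(-4))*(1 + 2*(-1 + (½)*(-4))) + (32 - 1*52) = -48*(-1 - 2)*(1 + 2*(-1 - 2)) + (32 - 52) = -(-144)*(1 + 2*(-3)) - 20 = -(-144)*(1 - 6) - 20 = -(-144)*(-5) - 20 = -48*15 - 20 = -720 - 20 = -740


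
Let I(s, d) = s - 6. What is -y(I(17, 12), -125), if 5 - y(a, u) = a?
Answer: 6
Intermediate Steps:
I(s, d) = -6 + s
y(a, u) = 5 - a
-y(I(17, 12), -125) = -(5 - (-6 + 17)) = -(5 - 1*11) = -(5 - 11) = -1*(-6) = 6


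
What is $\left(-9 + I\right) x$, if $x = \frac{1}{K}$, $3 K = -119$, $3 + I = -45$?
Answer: $\frac{171}{119} \approx 1.437$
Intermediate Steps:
$I = -48$ ($I = -3 - 45 = -48$)
$K = - \frac{119}{3}$ ($K = \frac{1}{3} \left(-119\right) = - \frac{119}{3} \approx -39.667$)
$x = - \frac{3}{119}$ ($x = \frac{1}{- \frac{119}{3}} = - \frac{3}{119} \approx -0.02521$)
$\left(-9 + I\right) x = \left(-9 - 48\right) \left(- \frac{3}{119}\right) = \left(-57\right) \left(- \frac{3}{119}\right) = \frac{171}{119}$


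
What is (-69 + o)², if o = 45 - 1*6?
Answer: 900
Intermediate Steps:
o = 39 (o = 45 - 6 = 39)
(-69 + o)² = (-69 + 39)² = (-30)² = 900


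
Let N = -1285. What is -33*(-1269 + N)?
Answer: 84282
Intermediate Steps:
-33*(-1269 + N) = -33*(-1269 - 1285) = -33*(-2554) = 84282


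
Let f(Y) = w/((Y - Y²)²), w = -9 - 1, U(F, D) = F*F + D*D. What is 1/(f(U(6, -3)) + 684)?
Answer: 392040/268155359 ≈ 0.0014620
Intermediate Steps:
U(F, D) = D² + F² (U(F, D) = F² + D² = D² + F²)
w = -10
f(Y) = -10/(Y - Y²)²
1/(f(U(6, -3)) + 684) = 1/(-10/(((-3)² + 6²)²*(-1 + ((-3)² + 6²))²) + 684) = 1/(-10/((9 + 36)²*(-1 + (9 + 36))²) + 684) = 1/(-10/(45²*(-1 + 45)²) + 684) = 1/(-10*1/2025/44² + 684) = 1/(-10*1/2025*1/1936 + 684) = 1/(-1/392040 + 684) = 1/(268155359/392040) = 392040/268155359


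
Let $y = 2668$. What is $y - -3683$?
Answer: $6351$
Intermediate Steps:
$y - -3683 = 2668 - -3683 = 2668 + 3683 = 6351$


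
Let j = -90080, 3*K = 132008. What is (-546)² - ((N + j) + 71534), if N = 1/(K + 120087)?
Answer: 155882886075/492269 ≈ 3.1666e+5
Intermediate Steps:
K = 132008/3 (K = (⅓)*132008 = 132008/3 ≈ 44003.)
N = 3/492269 (N = 1/(132008/3 + 120087) = 1/(492269/3) = 3/492269 ≈ 6.0942e-6)
(-546)² - ((N + j) + 71534) = (-546)² - ((3/492269 - 90080) + 71534) = 298116 - (-44343591517/492269 + 71534) = 298116 - 1*(-9129620871/492269) = 298116 + 9129620871/492269 = 155882886075/492269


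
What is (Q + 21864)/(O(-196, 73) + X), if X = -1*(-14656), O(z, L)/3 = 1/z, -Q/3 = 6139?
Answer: 675612/2872573 ≈ 0.23519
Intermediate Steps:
Q = -18417 (Q = -3*6139 = -18417)
O(z, L) = 3/z
X = 14656
(Q + 21864)/(O(-196, 73) + X) = (-18417 + 21864)/(3/(-196) + 14656) = 3447/(3*(-1/196) + 14656) = 3447/(-3/196 + 14656) = 3447/(2872573/196) = 3447*(196/2872573) = 675612/2872573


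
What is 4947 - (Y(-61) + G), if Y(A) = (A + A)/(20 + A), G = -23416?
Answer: 1162761/41 ≈ 28360.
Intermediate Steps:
Y(A) = 2*A/(20 + A) (Y(A) = (2*A)/(20 + A) = 2*A/(20 + A))
4947 - (Y(-61) + G) = 4947 - (2*(-61)/(20 - 61) - 23416) = 4947 - (2*(-61)/(-41) - 23416) = 4947 - (2*(-61)*(-1/41) - 23416) = 4947 - (122/41 - 23416) = 4947 - 1*(-959934/41) = 4947 + 959934/41 = 1162761/41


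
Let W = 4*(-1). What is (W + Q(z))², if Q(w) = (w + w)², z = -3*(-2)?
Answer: 19600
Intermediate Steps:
z = 6
Q(w) = 4*w² (Q(w) = (2*w)² = 4*w²)
W = -4
(W + Q(z))² = (-4 + 4*6²)² = (-4 + 4*36)² = (-4 + 144)² = 140² = 19600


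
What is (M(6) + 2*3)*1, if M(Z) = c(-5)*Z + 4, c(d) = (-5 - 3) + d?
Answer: -68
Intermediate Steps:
c(d) = -8 + d
M(Z) = 4 - 13*Z (M(Z) = (-8 - 5)*Z + 4 = -13*Z + 4 = 4 - 13*Z)
(M(6) + 2*3)*1 = ((4 - 13*6) + 2*3)*1 = ((4 - 78) + 6)*1 = (-74 + 6)*1 = -68*1 = -68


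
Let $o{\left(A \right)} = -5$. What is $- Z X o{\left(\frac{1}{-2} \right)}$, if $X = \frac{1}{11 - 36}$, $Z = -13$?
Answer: $\frac{13}{5} \approx 2.6$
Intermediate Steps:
$X = - \frac{1}{25}$ ($X = \frac{1}{-25} = - \frac{1}{25} \approx -0.04$)
$- Z X o{\left(\frac{1}{-2} \right)} = - \left(-13\right) \left(- \frac{1}{25}\right) \left(-5\right) = - \frac{13 \left(-5\right)}{25} = \left(-1\right) \left(- \frac{13}{5}\right) = \frac{13}{5}$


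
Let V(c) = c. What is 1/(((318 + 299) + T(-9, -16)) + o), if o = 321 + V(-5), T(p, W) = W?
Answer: 1/917 ≈ 0.0010905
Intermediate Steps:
o = 316 (o = 321 - 5 = 316)
1/(((318 + 299) + T(-9, -16)) + o) = 1/(((318 + 299) - 16) + 316) = 1/((617 - 16) + 316) = 1/(601 + 316) = 1/917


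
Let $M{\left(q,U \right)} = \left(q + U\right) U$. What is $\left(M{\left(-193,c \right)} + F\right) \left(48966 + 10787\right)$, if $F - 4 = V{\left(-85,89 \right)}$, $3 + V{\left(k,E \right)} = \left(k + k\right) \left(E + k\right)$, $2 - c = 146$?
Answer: $2859121297$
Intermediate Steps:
$c = -144$ ($c = 2 - 146 = -144$)
$M{\left(q,U \right)} = U \left(U + q\right)$ ($M{\left(q,U \right)} = \left(U + q\right) U = U \left(U + q\right)$)
$V{\left(k,E \right)} = -3 + 2 k \left(E + k\right)$ ($V{\left(k,E \right)} = -3 + \left(k + k\right) \left(E + k\right) = -3 + 2 k \left(E + k\right)$)
$F = -679$ ($F = 4 + \left(-3 + 2 \left(-85\right)^{2} + 2 \cdot 89 \left(-85\right)\right) = 4 - 683 = -679$)
$\left(M{\left(-193,c \right)} + F\right) \left(48966 + 10787\right) = \left(- 144 \left(-144 - 193\right) - 679\right) \left(48966 + 10787\right) = \left(\left(-144\right) \left(-337\right) - 679\right) 59753 = \left(48528 - 679\right) 59753 = 47849 \cdot 59753 = 2859121297$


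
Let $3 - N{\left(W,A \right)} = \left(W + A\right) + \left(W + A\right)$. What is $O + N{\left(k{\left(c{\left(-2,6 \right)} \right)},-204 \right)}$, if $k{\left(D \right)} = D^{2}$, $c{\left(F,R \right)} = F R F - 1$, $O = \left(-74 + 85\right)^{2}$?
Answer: $-526$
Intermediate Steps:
$O = 121$ ($O = 11^{2} = 121$)
$c{\left(F,R \right)} = -1 + R F^{2}$ ($c{\left(F,R \right)} = R F^{2} - 1 = -1 + R F^{2}$)
$N{\left(W,A \right)} = 3 - 2 A - 2 W$ ($N{\left(W,A \right)} = 3 - \left(\left(W + A\right) + \left(W + A\right)\right) = 3 - \left(\left(A + W\right) + \left(A + W\right)\right) = 3 - \left(2 A + 2 W\right) = 3 - 2 A - 2 W$)
$O + N{\left(k{\left(c{\left(-2,6 \right)} \right)},-204 \right)} = 121 - \left(-411 + 2 \left(-1 + 6 \left(-2\right)^{2}\right)^{2}\right) = 121 + \left(3 + 408 - 2 \left(-1 + 6 \cdot 4\right)^{2}\right) = 121 + \left(3 + 408 - 2 \left(-1 + 24\right)^{2}\right) = 121 + \left(3 + 408 - 2 \cdot 23^{2}\right) = 121 + \left(3 + 408 - 1058\right) = 121 - 647 = -526$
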